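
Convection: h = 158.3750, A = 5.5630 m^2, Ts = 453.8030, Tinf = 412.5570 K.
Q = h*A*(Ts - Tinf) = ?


dT = 41.2460 K
Q = 158.3750 * 5.5630 * 41.2460 = 36339.3810 W

36339.3810 W


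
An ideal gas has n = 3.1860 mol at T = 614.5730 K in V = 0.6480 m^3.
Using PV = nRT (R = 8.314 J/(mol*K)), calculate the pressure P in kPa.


P = nRT/V = 3.1860 * 8.314 * 614.5730 / 0.6480
= 16279.0579 / 0.6480 = 25122.0029 Pa = 25.1220 kPa

25.1220 kPa


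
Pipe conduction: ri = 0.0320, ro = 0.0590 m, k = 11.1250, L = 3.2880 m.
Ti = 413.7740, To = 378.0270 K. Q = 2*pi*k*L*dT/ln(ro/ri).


dT = 35.7470 K
ln(ro/ri) = 0.6118
Q = 2*pi*11.1250*3.2880*35.7470 / 0.6118 = 13428.9090 W

13428.9090 W


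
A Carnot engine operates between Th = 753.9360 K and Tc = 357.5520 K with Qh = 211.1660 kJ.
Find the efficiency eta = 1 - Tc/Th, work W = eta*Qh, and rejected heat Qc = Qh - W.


eta = 1 - 357.5520/753.9360 = 0.5258
W = 0.5258 * 211.1660 = 111.0211 kJ
Qc = 211.1660 - 111.0211 = 100.1449 kJ

eta = 52.5753%, W = 111.0211 kJ, Qc = 100.1449 kJ


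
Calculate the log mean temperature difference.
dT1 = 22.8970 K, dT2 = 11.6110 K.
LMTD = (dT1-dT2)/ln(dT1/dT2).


dT1/dT2 = 1.9720
ln(dT1/dT2) = 0.6791
LMTD = 11.2860 / 0.6791 = 16.6202 K

16.6202 K


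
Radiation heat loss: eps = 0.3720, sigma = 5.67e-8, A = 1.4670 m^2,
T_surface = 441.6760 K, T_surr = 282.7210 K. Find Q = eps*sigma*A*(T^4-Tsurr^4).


T^4 = 3.8055e+10
Tsurr^4 = 6.3890e+09
Q = 0.3720 * 5.67e-8 * 1.4670 * 3.1666e+10 = 979.8365 W

979.8365 W


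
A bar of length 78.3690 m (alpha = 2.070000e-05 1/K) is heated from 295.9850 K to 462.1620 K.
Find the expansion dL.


dT = 166.1770 K
dL = 2.070000e-05 * 78.3690 * 166.1770 = 0.269579 m
L_final = 78.638579 m

dL = 0.269579 m


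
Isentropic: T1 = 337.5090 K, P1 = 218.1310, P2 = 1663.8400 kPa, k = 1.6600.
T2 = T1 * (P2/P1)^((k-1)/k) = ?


(k-1)/k = 0.3976
(P2/P1)^exp = 2.2430
T2 = 337.5090 * 2.2430 = 757.0364 K

757.0364 K


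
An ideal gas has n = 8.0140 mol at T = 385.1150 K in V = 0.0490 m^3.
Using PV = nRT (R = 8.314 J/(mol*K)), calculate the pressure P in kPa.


P = nRT/V = 8.0140 * 8.314 * 385.1150 / 0.0490
= 25659.5947 / 0.0490 = 523665.1985 Pa = 523.6652 kPa

523.6652 kPa


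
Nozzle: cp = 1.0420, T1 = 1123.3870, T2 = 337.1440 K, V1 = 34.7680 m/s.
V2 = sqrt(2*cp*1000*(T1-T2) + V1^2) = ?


dT = 786.2430 K
2*cp*1000*dT = 1638530.4120
V1^2 = 1208.8138
V2 = sqrt(1639739.2258) = 1280.5230 m/s

1280.5230 m/s


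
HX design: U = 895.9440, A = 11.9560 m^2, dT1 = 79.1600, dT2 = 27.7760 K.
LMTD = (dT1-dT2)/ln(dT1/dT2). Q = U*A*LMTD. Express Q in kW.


LMTD = 49.0634 K
Q = 895.9440 * 11.9560 * 49.0634 = 525562.1520 W = 525.5622 kW

525.5622 kW


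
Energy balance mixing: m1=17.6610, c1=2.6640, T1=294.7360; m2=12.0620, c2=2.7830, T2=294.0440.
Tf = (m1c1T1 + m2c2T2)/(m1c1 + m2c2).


num = 23737.6353
den = 80.6175
Tf = 294.4479 K

294.4479 K


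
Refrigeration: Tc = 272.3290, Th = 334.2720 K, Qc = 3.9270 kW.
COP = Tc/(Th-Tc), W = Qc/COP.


COP = 272.3290 / 61.9430 = 4.3964
W = 3.9270 / 4.3964 = 0.8932 kW

COP = 4.3964, W = 0.8932 kW


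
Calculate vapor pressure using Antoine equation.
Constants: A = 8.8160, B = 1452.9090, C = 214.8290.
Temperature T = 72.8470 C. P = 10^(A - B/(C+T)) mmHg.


C+T = 287.6760
B/(C+T) = 5.0505
log10(P) = 8.8160 - 5.0505 = 3.7655
P = 10^3.7655 = 5827.6742 mmHg

5827.6742 mmHg


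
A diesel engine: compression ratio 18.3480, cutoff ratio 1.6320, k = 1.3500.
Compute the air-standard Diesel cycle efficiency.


r^(k-1) = 2.7686
rc^k = 1.9372
eta = 0.6032 = 60.3247%

60.3247%


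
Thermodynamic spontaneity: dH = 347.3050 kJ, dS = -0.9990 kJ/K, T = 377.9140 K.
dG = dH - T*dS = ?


T*dS = 377.9140 * -0.9990 = -377.5361 kJ
dG = 347.3050 + 377.5361 = 724.8411 kJ (non-spontaneous)

dG = 724.8411 kJ, non-spontaneous


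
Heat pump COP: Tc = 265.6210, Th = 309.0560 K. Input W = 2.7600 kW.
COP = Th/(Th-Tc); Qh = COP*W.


COP = 309.0560 / 43.4350 = 7.1154
Qh = 7.1154 * 2.7600 = 19.6384 kW

COP = 7.1154, Qh = 19.6384 kW


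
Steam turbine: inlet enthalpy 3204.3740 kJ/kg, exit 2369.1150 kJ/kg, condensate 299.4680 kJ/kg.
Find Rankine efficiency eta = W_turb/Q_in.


W = 835.2590 kJ/kg
Q_in = 2904.9060 kJ/kg
eta = 0.2875 = 28.7534%

eta = 28.7534%


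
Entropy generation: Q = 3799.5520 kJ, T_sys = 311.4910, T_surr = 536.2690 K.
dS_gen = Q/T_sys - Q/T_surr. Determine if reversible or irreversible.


dS_sys = 3799.5520/311.4910 = 12.1980 kJ/K
dS_surr = -3799.5520/536.2690 = -7.0852 kJ/K
dS_gen = 12.1980 - 7.0852 = 5.1128 kJ/K (irreversible)

dS_gen = 5.1128 kJ/K, irreversible


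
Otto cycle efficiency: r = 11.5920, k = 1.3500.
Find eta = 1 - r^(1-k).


r^(k-1) = 2.3575
eta = 1 - 1/2.3575 = 0.5758 = 57.5825%

57.5825%


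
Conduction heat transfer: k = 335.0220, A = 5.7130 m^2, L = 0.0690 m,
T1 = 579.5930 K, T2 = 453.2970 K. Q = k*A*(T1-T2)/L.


dT = 126.2960 K
Q = 335.0220 * 5.7130 * 126.2960 / 0.0690 = 3503305.8655 W

3503305.8655 W


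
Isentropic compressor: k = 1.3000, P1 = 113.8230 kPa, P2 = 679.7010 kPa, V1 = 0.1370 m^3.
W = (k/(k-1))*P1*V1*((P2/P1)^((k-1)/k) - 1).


(k-1)/k = 0.2308
(P2/P1)^exp = 1.5104
W = 4.3333 * 113.8230 * 0.1370 * (1.5104 - 1) = 34.4904 kJ

34.4904 kJ


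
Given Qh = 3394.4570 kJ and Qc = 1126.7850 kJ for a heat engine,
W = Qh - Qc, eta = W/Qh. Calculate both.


W = 3394.4570 - 1126.7850 = 2267.6720 kJ
eta = 2267.6720 / 3394.4570 = 0.6681 = 66.8051%

W = 2267.6720 kJ, eta = 66.8051%


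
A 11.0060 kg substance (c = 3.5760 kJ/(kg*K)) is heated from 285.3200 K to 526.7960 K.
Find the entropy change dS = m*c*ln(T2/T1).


T2/T1 = 1.8463
ln(T2/T1) = 0.6132
dS = 11.0060 * 3.5760 * 0.6132 = 24.1341 kJ/K

24.1341 kJ/K


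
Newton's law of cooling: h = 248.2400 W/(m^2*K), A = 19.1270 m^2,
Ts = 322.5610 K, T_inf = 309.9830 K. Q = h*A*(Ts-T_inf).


dT = 12.5780 K
Q = 248.2400 * 19.1270 * 12.5780 = 59721.4317 W

59721.4317 W


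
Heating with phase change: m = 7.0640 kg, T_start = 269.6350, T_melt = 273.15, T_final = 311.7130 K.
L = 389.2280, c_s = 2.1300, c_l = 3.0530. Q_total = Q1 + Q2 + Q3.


Q1 (sensible, solid) = 7.0640 * 2.1300 * 3.5150 = 52.8878 kJ
Q2 (latent) = 7.0640 * 389.2280 = 2749.5066 kJ
Q3 (sensible, liquid) = 7.0640 * 3.0530 * 38.5630 = 831.6648 kJ
Q_total = 3634.0592 kJ

3634.0592 kJ


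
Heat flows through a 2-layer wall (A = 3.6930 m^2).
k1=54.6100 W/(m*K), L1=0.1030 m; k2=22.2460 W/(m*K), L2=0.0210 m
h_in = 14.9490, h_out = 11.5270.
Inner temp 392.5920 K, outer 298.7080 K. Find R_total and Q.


R_conv_in = 1/(14.9490*3.6930) = 0.0181
R_1 = 0.1030/(54.6100*3.6930) = 0.0005
R_2 = 0.0210/(22.2460*3.6930) = 0.0003
R_conv_out = 1/(11.5270*3.6930) = 0.0235
R_total = 0.0424 K/W
Q = 93.8840 / 0.0424 = 2215.7475 W

R_total = 0.0424 K/W, Q = 2215.7475 W


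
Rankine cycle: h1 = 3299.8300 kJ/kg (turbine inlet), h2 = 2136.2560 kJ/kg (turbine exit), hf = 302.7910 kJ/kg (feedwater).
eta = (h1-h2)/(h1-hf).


W = 1163.5740 kJ/kg
Q_in = 2997.0390 kJ/kg
eta = 0.3882 = 38.8241%

eta = 38.8241%


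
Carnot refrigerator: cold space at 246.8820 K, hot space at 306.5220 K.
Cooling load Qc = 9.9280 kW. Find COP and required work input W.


COP = 246.8820 / 59.6400 = 4.1395
W = 9.9280 / 4.1395 = 2.3983 kW

COP = 4.1395, W = 2.3983 kW


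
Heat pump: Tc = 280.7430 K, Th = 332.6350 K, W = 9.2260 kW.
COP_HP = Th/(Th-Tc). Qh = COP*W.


COP = 332.6350 / 51.8920 = 6.4101
Qh = 6.4101 * 9.2260 = 59.1400 kW

COP = 6.4101, Qh = 59.1400 kW


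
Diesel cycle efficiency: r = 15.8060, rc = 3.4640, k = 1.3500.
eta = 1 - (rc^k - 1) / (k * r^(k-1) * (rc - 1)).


r^(k-1) = 2.6278
rc^k = 5.3509
eta = 0.5022 = 50.2239%

50.2239%


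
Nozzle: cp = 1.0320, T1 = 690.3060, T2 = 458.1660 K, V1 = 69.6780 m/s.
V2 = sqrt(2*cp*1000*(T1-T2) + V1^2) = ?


dT = 232.1400 K
2*cp*1000*dT = 479136.9600
V1^2 = 4855.0237
V2 = sqrt(483991.9837) = 695.6953 m/s

695.6953 m/s


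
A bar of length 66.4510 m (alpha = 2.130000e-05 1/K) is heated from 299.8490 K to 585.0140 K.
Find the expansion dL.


dT = 285.1650 K
dL = 2.130000e-05 * 66.4510 * 285.1650 = 0.403624 m
L_final = 66.854624 m

dL = 0.403624 m


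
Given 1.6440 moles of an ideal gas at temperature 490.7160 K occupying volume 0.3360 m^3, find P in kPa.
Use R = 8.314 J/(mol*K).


P = nRT/V = 1.6440 * 8.314 * 490.7160 / 0.3360
= 6707.2123 / 0.3360 = 19961.9413 Pa = 19.9619 kPa

19.9619 kPa


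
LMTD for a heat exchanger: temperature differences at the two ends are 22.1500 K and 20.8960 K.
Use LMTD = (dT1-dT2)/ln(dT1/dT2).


dT1/dT2 = 1.0600
ln(dT1/dT2) = 0.0583
LMTD = 1.2540 / 0.0583 = 21.5169 K

21.5169 K


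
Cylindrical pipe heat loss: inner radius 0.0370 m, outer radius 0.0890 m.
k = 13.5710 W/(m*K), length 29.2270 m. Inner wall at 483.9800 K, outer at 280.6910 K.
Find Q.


dT = 203.2890 K
ln(ro/ri) = 0.8777
Q = 2*pi*13.5710*29.2270*203.2890 / 0.8777 = 577211.0107 W

577211.0107 W


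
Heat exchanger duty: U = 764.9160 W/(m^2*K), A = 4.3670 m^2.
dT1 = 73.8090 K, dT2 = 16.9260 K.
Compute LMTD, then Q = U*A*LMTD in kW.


LMTD = 38.6268 K
Q = 764.9160 * 4.3670 * 38.6268 = 129028.5608 W = 129.0286 kW

129.0286 kW


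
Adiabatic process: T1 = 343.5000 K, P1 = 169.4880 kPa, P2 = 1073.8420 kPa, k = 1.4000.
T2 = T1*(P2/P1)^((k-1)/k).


(k-1)/k = 0.2857
(P2/P1)^exp = 1.6947
T2 = 343.5000 * 1.6947 = 582.1205 K

582.1205 K


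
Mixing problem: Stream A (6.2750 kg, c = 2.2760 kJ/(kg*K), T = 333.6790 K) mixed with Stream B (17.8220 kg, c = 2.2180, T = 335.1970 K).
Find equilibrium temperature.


num = 18015.6380
den = 53.8111
Tf = 334.7941 K

334.7941 K


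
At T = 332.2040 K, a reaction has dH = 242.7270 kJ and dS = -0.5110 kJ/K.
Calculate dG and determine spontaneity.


T*dS = 332.2040 * -0.5110 = -169.7562 kJ
dG = 242.7270 + 169.7562 = 412.4832 kJ (non-spontaneous)

dG = 412.4832 kJ, non-spontaneous


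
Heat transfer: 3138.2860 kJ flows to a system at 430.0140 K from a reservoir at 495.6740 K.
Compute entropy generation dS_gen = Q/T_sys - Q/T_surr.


dS_sys = 3138.2860/430.0140 = 7.2981 kJ/K
dS_surr = -3138.2860/495.6740 = -6.3314 kJ/K
dS_gen = 7.2981 - 6.3314 = 0.9668 kJ/K (irreversible)

dS_gen = 0.9668 kJ/K, irreversible


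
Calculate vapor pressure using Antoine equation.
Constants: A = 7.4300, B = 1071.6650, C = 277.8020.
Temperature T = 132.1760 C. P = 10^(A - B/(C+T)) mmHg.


C+T = 409.9780
B/(C+T) = 2.6140
log10(P) = 7.4300 - 2.6140 = 4.8160
P = 10^4.8160 = 65470.0490 mmHg

65470.0490 mmHg


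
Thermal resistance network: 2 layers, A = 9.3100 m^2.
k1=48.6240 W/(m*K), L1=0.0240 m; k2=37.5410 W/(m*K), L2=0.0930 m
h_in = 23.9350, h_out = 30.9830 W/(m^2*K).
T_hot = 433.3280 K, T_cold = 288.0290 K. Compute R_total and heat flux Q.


R_conv_in = 1/(23.9350*9.3100) = 0.0045
R_1 = 0.0240/(48.6240*9.3100) = 5.3016e-05
R_2 = 0.0930/(37.5410*9.3100) = 0.0003
R_conv_out = 1/(30.9830*9.3100) = 0.0035
R_total = 0.0083 K/W
Q = 145.2990 / 0.0083 = 17561.9352 W

R_total = 0.0083 K/W, Q = 17561.9352 W


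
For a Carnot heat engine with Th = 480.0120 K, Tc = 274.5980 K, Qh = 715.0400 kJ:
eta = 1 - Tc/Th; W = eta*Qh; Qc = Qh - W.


eta = 1 - 274.5980/480.0120 = 0.4279
W = 0.4279 * 715.0400 = 305.9907 kJ
Qc = 715.0400 - 305.9907 = 409.0493 kJ

eta = 42.7935%, W = 305.9907 kJ, Qc = 409.0493 kJ


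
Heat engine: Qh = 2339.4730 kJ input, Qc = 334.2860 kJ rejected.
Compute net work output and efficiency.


W = 2339.4730 - 334.2860 = 2005.1870 kJ
eta = 2005.1870 / 2339.4730 = 0.8571 = 85.7111%

W = 2005.1870 kJ, eta = 85.7111%


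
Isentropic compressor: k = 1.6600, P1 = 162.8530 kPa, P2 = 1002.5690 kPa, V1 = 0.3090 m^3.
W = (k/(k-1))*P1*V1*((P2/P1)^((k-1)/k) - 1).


(k-1)/k = 0.3976
(P2/P1)^exp = 2.0598
W = 2.5152 * 162.8530 * 0.3090 * (2.0598 - 1) = 134.1353 kJ

134.1353 kJ


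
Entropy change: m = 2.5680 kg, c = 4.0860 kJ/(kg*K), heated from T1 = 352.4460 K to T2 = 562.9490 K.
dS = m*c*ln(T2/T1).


T2/T1 = 1.5973
ln(T2/T1) = 0.4683
dS = 2.5680 * 4.0860 * 0.4683 = 4.9137 kJ/K

4.9137 kJ/K


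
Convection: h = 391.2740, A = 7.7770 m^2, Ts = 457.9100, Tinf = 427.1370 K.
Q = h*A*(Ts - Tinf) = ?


dT = 30.7730 K
Q = 391.2740 * 7.7770 * 30.7730 = 93640.3279 W

93640.3279 W


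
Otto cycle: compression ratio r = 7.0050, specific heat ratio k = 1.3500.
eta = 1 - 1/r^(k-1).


r^(k-1) = 1.9765
eta = 1 - 1/1.9765 = 0.4941 = 49.4051%

49.4051%


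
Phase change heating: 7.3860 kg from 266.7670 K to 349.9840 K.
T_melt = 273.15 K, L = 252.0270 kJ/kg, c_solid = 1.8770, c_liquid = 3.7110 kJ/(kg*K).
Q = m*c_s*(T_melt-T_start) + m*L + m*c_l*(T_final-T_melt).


Q1 (sensible, solid) = 7.3860 * 1.8770 * 6.3830 = 88.4909 kJ
Q2 (latent) = 7.3860 * 252.0270 = 1861.4714 kJ
Q3 (sensible, liquid) = 7.3860 * 3.7110 * 76.8340 = 2105.9774 kJ
Q_total = 4055.9397 kJ

4055.9397 kJ


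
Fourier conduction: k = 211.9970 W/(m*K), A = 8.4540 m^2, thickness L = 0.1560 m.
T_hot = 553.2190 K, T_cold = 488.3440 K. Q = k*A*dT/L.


dT = 64.8750 K
Q = 211.9970 * 8.4540 * 64.8750 / 0.1560 = 745323.3567 W

745323.3567 W


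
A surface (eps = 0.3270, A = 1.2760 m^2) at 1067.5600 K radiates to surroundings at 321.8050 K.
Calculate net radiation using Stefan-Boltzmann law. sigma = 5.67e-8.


T^4 = 1.2989e+12
Tsurr^4 = 1.0724e+10
Q = 0.3270 * 5.67e-8 * 1.2760 * 1.2882e+12 = 30475.4390 W

30475.4390 W


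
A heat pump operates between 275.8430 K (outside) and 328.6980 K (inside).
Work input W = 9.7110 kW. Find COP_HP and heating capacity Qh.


COP = 328.6980 / 52.8550 = 6.2189
Qh = 6.2189 * 9.7110 = 60.3914 kW

COP = 6.2189, Qh = 60.3914 kW


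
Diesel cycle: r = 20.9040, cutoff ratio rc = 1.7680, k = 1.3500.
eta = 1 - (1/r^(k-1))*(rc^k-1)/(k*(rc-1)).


r^(k-1) = 2.8979
rc^k = 2.1582
eta = 0.6145 = 61.4499%

61.4499%


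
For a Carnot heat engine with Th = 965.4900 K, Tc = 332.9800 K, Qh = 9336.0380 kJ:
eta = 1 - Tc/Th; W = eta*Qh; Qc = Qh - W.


eta = 1 - 332.9800/965.4900 = 0.6551
W = 0.6551 * 9336.0380 = 6116.2077 kJ
Qc = 9336.0380 - 6116.2077 = 3219.8303 kJ

eta = 65.5118%, W = 6116.2077 kJ, Qc = 3219.8303 kJ


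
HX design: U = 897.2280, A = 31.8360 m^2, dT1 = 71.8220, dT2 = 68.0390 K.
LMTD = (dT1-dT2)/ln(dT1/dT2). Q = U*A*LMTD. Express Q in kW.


LMTD = 69.9134 K
Q = 897.2280 * 31.8360 * 69.9134 = 1997018.1076 W = 1997.0181 kW

1997.0181 kW


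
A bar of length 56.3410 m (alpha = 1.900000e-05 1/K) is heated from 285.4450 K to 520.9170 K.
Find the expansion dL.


dT = 235.4720 K
dL = 1.900000e-05 * 56.3410 * 235.4720 = 0.252068 m
L_final = 56.593068 m

dL = 0.252068 m


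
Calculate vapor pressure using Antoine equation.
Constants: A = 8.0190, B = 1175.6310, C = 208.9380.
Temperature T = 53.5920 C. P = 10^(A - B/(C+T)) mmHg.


C+T = 262.5300
B/(C+T) = 4.4781
log10(P) = 8.0190 - 4.4781 = 3.5409
P = 10^3.5409 = 3474.7014 mmHg

3474.7014 mmHg


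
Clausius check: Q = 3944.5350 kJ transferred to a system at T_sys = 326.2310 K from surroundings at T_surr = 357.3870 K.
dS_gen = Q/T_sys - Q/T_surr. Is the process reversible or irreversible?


dS_sys = 3944.5350/326.2310 = 12.0912 kJ/K
dS_surr = -3944.5350/357.3870 = -11.0372 kJ/K
dS_gen = 12.0912 - 11.0372 = 1.0541 kJ/K (irreversible)

dS_gen = 1.0541 kJ/K, irreversible


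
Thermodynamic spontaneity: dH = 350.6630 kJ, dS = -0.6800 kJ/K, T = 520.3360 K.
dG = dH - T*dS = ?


T*dS = 520.3360 * -0.6800 = -353.8285 kJ
dG = 350.6630 + 353.8285 = 704.4915 kJ (non-spontaneous)

dG = 704.4915 kJ, non-spontaneous


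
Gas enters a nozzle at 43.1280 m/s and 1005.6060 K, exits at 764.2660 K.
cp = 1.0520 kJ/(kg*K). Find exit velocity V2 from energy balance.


dT = 241.3400 K
2*cp*1000*dT = 507779.3600
V1^2 = 1860.0244
V2 = sqrt(509639.3844) = 713.8903 m/s

713.8903 m/s


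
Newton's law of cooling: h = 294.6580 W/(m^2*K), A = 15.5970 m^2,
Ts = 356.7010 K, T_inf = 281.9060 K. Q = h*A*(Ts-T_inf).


dT = 74.7950 K
Q = 294.6580 * 15.5970 * 74.7950 = 343741.4269 W

343741.4269 W


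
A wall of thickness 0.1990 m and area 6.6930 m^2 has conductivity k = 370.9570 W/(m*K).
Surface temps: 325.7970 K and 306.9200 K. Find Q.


dT = 18.8770 K
Q = 370.9570 * 6.6930 * 18.8770 / 0.1990 = 235518.1033 W

235518.1033 W


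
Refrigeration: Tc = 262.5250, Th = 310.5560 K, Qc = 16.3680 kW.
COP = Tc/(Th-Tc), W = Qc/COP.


COP = 262.5250 / 48.0310 = 5.4657
W = 16.3680 / 5.4657 = 2.9947 kW

COP = 5.4657, W = 2.9947 kW


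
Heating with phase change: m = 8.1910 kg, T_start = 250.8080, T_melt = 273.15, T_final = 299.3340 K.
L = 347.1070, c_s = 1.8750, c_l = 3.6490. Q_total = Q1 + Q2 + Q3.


Q1 (sensible, solid) = 8.1910 * 1.8750 * 22.3420 = 343.1312 kJ
Q2 (latent) = 8.1910 * 347.1070 = 2843.1534 kJ
Q3 (sensible, liquid) = 8.1910 * 3.6490 * 26.1840 = 782.6125 kJ
Q_total = 3968.8972 kJ

3968.8972 kJ


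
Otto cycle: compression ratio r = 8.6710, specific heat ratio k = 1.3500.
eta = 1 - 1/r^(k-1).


r^(k-1) = 2.1297
eta = 1 - 1/2.1297 = 0.5305 = 53.0457%

53.0457%


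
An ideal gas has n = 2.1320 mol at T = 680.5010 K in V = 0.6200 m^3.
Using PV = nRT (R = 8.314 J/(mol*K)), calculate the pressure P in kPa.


P = nRT/V = 2.1320 * 8.314 * 680.5010 / 0.6200
= 12062.1851 / 0.6200 = 19455.1372 Pa = 19.4551 kPa

19.4551 kPa


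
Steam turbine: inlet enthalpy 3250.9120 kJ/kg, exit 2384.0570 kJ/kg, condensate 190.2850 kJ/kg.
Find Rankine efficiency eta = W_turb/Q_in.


W = 866.8550 kJ/kg
Q_in = 3060.6270 kJ/kg
eta = 0.2832 = 28.3228%

eta = 28.3228%


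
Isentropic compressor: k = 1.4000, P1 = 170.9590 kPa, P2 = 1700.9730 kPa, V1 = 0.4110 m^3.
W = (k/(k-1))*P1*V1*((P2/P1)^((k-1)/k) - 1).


(k-1)/k = 0.2857
(P2/P1)^exp = 1.9279
W = 3.5000 * 170.9590 * 0.4110 * (1.9279 - 1) = 228.1964 kJ

228.1964 kJ


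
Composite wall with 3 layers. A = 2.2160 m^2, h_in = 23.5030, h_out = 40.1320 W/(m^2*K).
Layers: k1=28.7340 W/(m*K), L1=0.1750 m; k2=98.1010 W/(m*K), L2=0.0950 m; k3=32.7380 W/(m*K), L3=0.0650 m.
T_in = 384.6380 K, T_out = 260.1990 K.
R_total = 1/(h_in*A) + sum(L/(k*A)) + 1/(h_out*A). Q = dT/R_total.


R_conv_in = 1/(23.5030*2.2160) = 0.0192
R_1 = 0.1750/(28.7340*2.2160) = 0.0027
R_2 = 0.0950/(98.1010*2.2160) = 0.0004
R_3 = 0.0650/(32.7380*2.2160) = 0.0009
R_conv_out = 1/(40.1320*2.2160) = 0.0112
R_total = 0.0345 K/W
Q = 124.4390 / 0.0345 = 3604.2061 W

R_total = 0.0345 K/W, Q = 3604.2061 W


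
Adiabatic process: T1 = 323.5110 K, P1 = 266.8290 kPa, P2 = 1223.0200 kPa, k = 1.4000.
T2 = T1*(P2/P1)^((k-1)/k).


(k-1)/k = 0.2857
(P2/P1)^exp = 1.5450
T2 = 323.5110 * 1.5450 = 499.8083 K

499.8083 K


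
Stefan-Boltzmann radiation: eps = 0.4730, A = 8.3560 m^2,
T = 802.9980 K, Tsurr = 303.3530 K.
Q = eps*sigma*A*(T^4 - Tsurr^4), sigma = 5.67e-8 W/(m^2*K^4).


T^4 = 4.1577e+11
Tsurr^4 = 8.4682e+09
Q = 0.4730 * 5.67e-8 * 8.3560 * 4.0731e+11 = 91277.4965 W

91277.4965 W


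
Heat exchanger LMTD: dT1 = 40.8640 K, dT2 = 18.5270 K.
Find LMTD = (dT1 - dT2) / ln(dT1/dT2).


dT1/dT2 = 2.2056
ln(dT1/dT2) = 0.7910
LMTD = 22.3370 / 0.7910 = 28.2382 K

28.2382 K


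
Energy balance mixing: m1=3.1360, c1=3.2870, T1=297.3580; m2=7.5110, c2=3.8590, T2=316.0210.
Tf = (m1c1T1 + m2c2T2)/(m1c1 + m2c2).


num = 12225.0283
den = 39.2930
Tf = 311.1250 K

311.1250 K


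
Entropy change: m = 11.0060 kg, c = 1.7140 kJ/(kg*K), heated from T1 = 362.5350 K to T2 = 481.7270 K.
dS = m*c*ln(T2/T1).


T2/T1 = 1.3288
ln(T2/T1) = 0.2843
dS = 11.0060 * 1.7140 * 0.2843 = 5.3623 kJ/K

5.3623 kJ/K


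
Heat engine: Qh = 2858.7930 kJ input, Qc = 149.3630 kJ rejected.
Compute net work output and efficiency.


W = 2858.7930 - 149.3630 = 2709.4300 kJ
eta = 2709.4300 / 2858.7930 = 0.9478 = 94.7753%

W = 2709.4300 kJ, eta = 94.7753%


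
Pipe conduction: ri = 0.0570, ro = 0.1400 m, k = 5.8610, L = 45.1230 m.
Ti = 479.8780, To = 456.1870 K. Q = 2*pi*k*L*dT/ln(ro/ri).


dT = 23.6910 K
ln(ro/ri) = 0.8986
Q = 2*pi*5.8610*45.1230*23.6910 / 0.8986 = 43809.7535 W

43809.7535 W


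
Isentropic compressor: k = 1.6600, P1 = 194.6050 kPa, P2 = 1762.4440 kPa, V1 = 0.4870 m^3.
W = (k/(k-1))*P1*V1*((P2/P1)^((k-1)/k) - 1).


(k-1)/k = 0.3976
(P2/P1)^exp = 2.4015
W = 2.5152 * 194.6050 * 0.4870 * (2.4015 - 1) = 334.0668 kJ

334.0668 kJ


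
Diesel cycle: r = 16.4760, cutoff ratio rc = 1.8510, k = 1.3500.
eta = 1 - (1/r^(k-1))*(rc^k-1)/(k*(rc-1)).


r^(k-1) = 2.6662
rc^k = 2.2961
eta = 0.5769 = 57.6853%

57.6853%


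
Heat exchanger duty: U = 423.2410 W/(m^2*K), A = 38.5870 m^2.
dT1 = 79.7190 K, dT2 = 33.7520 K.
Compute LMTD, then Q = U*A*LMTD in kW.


LMTD = 53.4831 K
Q = 423.2410 * 38.5870 * 53.4831 = 873464.0930 W = 873.4641 kW

873.4641 kW


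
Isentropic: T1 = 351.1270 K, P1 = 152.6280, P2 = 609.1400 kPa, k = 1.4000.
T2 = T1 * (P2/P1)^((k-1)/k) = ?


(k-1)/k = 0.2857
(P2/P1)^exp = 1.4850
T2 = 351.1270 * 1.4850 = 521.4374 K

521.4374 K


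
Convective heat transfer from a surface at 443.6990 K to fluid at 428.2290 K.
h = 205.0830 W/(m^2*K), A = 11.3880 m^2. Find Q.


dT = 15.4700 K
Q = 205.0830 * 11.3880 * 15.4700 = 36129.9561 W

36129.9561 W


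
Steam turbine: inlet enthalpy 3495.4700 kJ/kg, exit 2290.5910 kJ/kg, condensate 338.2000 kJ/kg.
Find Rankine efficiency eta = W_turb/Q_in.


W = 1204.8790 kJ/kg
Q_in = 3157.2700 kJ/kg
eta = 0.3816 = 38.1621%

eta = 38.1621%


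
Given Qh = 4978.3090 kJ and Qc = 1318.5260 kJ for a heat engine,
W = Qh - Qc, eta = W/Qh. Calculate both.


W = 4978.3090 - 1318.5260 = 3659.7830 kJ
eta = 3659.7830 / 4978.3090 = 0.7351 = 73.5146%

W = 3659.7830 kJ, eta = 73.5146%


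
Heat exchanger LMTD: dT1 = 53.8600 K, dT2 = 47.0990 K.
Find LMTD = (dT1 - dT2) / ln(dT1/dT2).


dT1/dT2 = 1.1435
ln(dT1/dT2) = 0.1341
LMTD = 6.7610 / 0.1341 = 50.4039 K

50.4039 K


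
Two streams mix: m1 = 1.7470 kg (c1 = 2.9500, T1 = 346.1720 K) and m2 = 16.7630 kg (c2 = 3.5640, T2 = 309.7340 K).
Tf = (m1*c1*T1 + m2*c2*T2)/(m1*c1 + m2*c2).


num = 20288.5905
den = 64.8970
Tf = 312.6276 K

312.6276 K


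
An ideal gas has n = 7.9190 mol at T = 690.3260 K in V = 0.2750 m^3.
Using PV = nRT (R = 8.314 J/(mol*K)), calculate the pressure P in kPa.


P = nRT/V = 7.9190 * 8.314 * 690.3260 / 0.2750
= 45450.0739 / 0.2750 = 165272.9960 Pa = 165.2730 kPa

165.2730 kPa


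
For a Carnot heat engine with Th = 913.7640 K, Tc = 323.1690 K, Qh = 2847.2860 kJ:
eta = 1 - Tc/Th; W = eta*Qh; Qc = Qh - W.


eta = 1 - 323.1690/913.7640 = 0.6463
W = 0.6463 * 2847.2860 = 1840.2923 kJ
Qc = 2847.2860 - 1840.2923 = 1006.9937 kJ

eta = 64.6332%, W = 1840.2923 kJ, Qc = 1006.9937 kJ


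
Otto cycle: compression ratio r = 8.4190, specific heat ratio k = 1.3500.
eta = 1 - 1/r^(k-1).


r^(k-1) = 2.1079
eta = 1 - 1/2.1079 = 0.5256 = 52.5585%

52.5585%


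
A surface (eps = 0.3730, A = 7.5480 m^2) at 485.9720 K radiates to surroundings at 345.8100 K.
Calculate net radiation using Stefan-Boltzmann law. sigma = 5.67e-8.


T^4 = 5.5776e+10
Tsurr^4 = 1.4300e+10
Q = 0.3730 * 5.67e-8 * 7.5480 * 4.1475e+10 = 6620.8321 W

6620.8321 W


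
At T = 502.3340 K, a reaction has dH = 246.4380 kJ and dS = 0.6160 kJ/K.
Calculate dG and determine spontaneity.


T*dS = 502.3340 * 0.6160 = 309.4377 kJ
dG = 246.4380 - 309.4377 = -62.9997 kJ (spontaneous)

dG = -62.9997 kJ, spontaneous


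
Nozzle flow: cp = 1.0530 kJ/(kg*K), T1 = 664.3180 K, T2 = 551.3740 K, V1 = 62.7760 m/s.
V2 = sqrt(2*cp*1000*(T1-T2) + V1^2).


dT = 112.9440 K
2*cp*1000*dT = 237860.0640
V1^2 = 3940.8262
V2 = sqrt(241800.8902) = 491.7325 m/s

491.7325 m/s


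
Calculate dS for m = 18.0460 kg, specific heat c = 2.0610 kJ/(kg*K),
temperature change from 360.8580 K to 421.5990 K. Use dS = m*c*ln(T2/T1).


T2/T1 = 1.1683
ln(T2/T1) = 0.1556
dS = 18.0460 * 2.0610 * 0.1556 = 5.7861 kJ/K

5.7861 kJ/K


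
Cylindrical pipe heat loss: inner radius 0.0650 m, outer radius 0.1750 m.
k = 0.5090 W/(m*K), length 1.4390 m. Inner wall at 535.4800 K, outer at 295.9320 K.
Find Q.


dT = 239.5480 K
ln(ro/ri) = 0.9904
Q = 2*pi*0.5090*1.4390*239.5480 / 0.9904 = 1113.1173 W

1113.1173 W


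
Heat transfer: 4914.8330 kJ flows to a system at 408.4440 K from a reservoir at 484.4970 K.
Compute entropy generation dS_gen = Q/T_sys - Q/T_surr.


dS_sys = 4914.8330/408.4440 = 12.0331 kJ/K
dS_surr = -4914.8330/484.4970 = -10.1442 kJ/K
dS_gen = 12.0331 - 10.1442 = 1.8889 kJ/K (irreversible)

dS_gen = 1.8889 kJ/K, irreversible


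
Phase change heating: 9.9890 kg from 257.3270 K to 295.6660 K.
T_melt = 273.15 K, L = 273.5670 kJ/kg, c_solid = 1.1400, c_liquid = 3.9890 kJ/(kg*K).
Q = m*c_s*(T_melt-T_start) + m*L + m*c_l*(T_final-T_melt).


Q1 (sensible, solid) = 9.9890 * 1.1400 * 15.8230 = 180.1838 kJ
Q2 (latent) = 9.9890 * 273.5670 = 2732.6608 kJ
Q3 (sensible, liquid) = 9.9890 * 3.9890 * 22.5160 = 897.1753 kJ
Q_total = 3810.0198 kJ

3810.0198 kJ


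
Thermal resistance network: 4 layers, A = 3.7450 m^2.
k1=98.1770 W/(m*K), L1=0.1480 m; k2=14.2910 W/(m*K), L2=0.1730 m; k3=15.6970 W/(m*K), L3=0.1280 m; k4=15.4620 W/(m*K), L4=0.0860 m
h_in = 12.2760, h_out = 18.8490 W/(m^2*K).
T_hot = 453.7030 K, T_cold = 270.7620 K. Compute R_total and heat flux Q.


R_conv_in = 1/(12.2760*3.7450) = 0.0218
R_1 = 0.1480/(98.1770*3.7450) = 0.0004
R_2 = 0.1730/(14.2910*3.7450) = 0.0032
R_3 = 0.1280/(15.6970*3.7450) = 0.0022
R_4 = 0.0860/(15.4620*3.7450) = 0.0015
R_conv_out = 1/(18.8490*3.7450) = 0.0142
R_total = 0.0432 K/W
Q = 182.9410 / 0.0432 = 4233.2167 W

R_total = 0.0432 K/W, Q = 4233.2167 W


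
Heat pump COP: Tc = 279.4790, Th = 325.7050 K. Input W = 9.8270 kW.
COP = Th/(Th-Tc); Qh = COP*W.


COP = 325.7050 / 46.2260 = 7.0459
Qh = 7.0459 * 9.8270 = 69.2403 kW

COP = 7.0459, Qh = 69.2403 kW


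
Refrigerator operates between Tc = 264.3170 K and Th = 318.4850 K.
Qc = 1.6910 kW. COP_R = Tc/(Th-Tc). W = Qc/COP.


COP = 264.3170 / 54.1680 = 4.8796
W = 1.6910 / 4.8796 = 0.3465 kW

COP = 4.8796, W = 0.3465 kW


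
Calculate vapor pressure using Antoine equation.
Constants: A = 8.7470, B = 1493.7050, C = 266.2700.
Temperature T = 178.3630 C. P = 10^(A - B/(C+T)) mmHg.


C+T = 444.6330
B/(C+T) = 3.3594
log10(P) = 8.7470 - 3.3594 = 5.3876
P = 10^5.3876 = 244111.9164 mmHg

244111.9164 mmHg


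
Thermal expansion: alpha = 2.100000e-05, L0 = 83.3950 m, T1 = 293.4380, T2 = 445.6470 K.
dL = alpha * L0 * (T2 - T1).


dT = 152.2090 K
dL = 2.100000e-05 * 83.3950 * 152.2090 = 0.266563 m
L_final = 83.661563 m

dL = 0.266563 m


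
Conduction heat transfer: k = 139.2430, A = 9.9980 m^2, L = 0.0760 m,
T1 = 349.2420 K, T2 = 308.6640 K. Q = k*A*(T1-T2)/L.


dT = 40.5780 K
Q = 139.2430 * 9.9980 * 40.5780 / 0.0760 = 743299.0018 W

743299.0018 W


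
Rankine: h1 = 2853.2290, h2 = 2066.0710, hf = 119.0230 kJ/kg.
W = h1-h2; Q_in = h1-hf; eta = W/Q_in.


W = 787.1580 kJ/kg
Q_in = 2734.2060 kJ/kg
eta = 0.2879 = 28.7893%

eta = 28.7893%


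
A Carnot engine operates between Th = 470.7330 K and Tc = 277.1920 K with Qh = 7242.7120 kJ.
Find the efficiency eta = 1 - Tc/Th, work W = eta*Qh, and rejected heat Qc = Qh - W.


eta = 1 - 277.1920/470.7330 = 0.4111
W = 0.4111 * 7242.7120 = 2977.8276 kJ
Qc = 7242.7120 - 2977.8276 = 4264.8844 kJ

eta = 41.1148%, W = 2977.8276 kJ, Qc = 4264.8844 kJ


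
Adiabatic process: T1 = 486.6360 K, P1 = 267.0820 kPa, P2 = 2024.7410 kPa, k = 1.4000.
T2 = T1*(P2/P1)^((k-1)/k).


(k-1)/k = 0.2857
(P2/P1)^exp = 1.7838
T2 = 486.6360 * 1.7838 = 868.0689 K

868.0689 K


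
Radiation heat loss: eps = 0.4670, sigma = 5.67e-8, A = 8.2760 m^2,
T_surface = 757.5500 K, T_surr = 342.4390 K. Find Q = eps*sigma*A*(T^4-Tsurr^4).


T^4 = 3.2934e+11
Tsurr^4 = 1.3751e+10
Q = 0.4670 * 5.67e-8 * 8.2760 * 3.1559e+11 = 69158.1075 W

69158.1075 W


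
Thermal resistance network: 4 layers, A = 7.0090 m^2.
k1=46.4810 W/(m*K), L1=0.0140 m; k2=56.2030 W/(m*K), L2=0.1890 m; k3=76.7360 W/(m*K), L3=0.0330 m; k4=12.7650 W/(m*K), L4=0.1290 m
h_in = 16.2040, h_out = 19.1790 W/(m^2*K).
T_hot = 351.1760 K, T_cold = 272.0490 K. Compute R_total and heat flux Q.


R_conv_in = 1/(16.2040*7.0090) = 0.0088
R_1 = 0.0140/(46.4810*7.0090) = 4.2973e-05
R_2 = 0.1890/(56.2030*7.0090) = 0.0005
R_3 = 0.0330/(76.7360*7.0090) = 6.1356e-05
R_4 = 0.1290/(12.7650*7.0090) = 0.0014
R_conv_out = 1/(19.1790*7.0090) = 0.0074
R_total = 0.0183 K/W
Q = 79.1270 / 0.0183 = 4331.0169 W

R_total = 0.0183 K/W, Q = 4331.0169 W


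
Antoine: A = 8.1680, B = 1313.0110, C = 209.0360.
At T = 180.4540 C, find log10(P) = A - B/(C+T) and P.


C+T = 389.4900
B/(C+T) = 3.3711
log10(P) = 8.1680 - 3.3711 = 4.7969
P = 10^4.7969 = 62646.4928 mmHg

62646.4928 mmHg


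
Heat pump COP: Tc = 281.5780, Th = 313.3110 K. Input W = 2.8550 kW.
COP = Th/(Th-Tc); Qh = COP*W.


COP = 313.3110 / 31.7330 = 9.8733
Qh = 9.8733 * 2.8550 = 28.1884 kW

COP = 9.8733, Qh = 28.1884 kW


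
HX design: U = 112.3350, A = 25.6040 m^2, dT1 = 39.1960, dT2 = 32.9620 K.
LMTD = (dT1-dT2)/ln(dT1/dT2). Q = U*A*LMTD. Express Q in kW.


LMTD = 35.9891 K
Q = 112.3350 * 25.6040 * 35.9891 = 103512.6392 W = 103.5126 kW

103.5126 kW


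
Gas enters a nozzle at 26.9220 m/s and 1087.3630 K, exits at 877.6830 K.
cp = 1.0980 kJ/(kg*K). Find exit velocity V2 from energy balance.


dT = 209.6800 K
2*cp*1000*dT = 460457.2800
V1^2 = 724.7941
V2 = sqrt(461182.0741) = 679.1039 m/s

679.1039 m/s


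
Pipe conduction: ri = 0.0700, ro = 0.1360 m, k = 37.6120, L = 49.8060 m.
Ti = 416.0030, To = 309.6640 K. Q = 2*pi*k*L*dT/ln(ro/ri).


dT = 106.3390 K
ln(ro/ri) = 0.6642
Q = 2*pi*37.6120*49.8060*106.3390 / 0.6642 = 1884551.6685 W

1884551.6685 W


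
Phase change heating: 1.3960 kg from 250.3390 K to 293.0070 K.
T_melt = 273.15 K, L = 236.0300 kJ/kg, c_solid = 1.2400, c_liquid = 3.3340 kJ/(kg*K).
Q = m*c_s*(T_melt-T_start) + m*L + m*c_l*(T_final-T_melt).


Q1 (sensible, solid) = 1.3960 * 1.2400 * 22.8110 = 39.4868 kJ
Q2 (latent) = 1.3960 * 236.0300 = 329.4979 kJ
Q3 (sensible, liquid) = 1.3960 * 3.3340 * 19.8570 = 92.4197 kJ
Q_total = 461.4044 kJ

461.4044 kJ


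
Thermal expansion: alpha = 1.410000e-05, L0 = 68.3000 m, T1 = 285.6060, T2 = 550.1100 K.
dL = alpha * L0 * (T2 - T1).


dT = 264.5040 K
dL = 1.410000e-05 * 68.3000 * 264.5040 = 0.254725 m
L_final = 68.554725 m

dL = 0.254725 m


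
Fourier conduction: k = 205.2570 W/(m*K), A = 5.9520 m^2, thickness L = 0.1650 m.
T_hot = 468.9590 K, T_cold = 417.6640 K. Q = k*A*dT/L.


dT = 51.2950 K
Q = 205.2570 * 5.9520 * 51.2950 / 0.1650 = 379797.4019 W

379797.4019 W


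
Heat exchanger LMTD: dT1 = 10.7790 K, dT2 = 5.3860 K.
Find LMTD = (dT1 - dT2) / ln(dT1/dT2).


dT1/dT2 = 2.0013
ln(dT1/dT2) = 0.6938
LMTD = 5.3930 / 0.6938 = 7.7732 K

7.7732 K


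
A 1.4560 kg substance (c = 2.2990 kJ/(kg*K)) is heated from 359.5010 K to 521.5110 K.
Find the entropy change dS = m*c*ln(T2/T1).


T2/T1 = 1.4507
ln(T2/T1) = 0.3720
dS = 1.4560 * 2.2990 * 0.3720 = 1.2453 kJ/K

1.2453 kJ/K


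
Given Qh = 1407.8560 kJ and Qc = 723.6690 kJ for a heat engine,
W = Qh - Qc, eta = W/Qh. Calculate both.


W = 1407.8560 - 723.6690 = 684.1870 kJ
eta = 684.1870 / 1407.8560 = 0.4860 = 48.5978%

W = 684.1870 kJ, eta = 48.5978%


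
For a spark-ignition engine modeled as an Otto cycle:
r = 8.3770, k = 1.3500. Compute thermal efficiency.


r^(k-1) = 2.1042
eta = 1 - 1/2.1042 = 0.5248 = 52.4753%

52.4753%


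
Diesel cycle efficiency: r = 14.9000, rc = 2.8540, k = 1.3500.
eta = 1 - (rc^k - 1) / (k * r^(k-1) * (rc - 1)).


r^(k-1) = 2.5740
rc^k = 4.1197
eta = 0.5158 = 51.5771%

51.5771%


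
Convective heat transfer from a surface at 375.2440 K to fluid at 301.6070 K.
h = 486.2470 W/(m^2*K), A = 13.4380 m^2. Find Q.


dT = 73.6370 K
Q = 486.2470 * 13.4380 * 73.6370 = 481157.9418 W

481157.9418 W


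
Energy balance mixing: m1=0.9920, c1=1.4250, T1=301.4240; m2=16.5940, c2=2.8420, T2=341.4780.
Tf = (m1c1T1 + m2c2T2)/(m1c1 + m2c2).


num = 16530.2460
den = 48.5737
Tf = 340.3123 K

340.3123 K


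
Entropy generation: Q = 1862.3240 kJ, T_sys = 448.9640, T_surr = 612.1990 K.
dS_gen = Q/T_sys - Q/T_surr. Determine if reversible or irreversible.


dS_sys = 1862.3240/448.9640 = 4.1480 kJ/K
dS_surr = -1862.3240/612.1990 = -3.0420 kJ/K
dS_gen = 4.1480 - 3.0420 = 1.1060 kJ/K (irreversible)

dS_gen = 1.1060 kJ/K, irreversible


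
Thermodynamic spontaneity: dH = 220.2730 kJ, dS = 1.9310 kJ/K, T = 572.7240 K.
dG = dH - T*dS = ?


T*dS = 572.7240 * 1.9310 = 1105.9300 kJ
dG = 220.2730 - 1105.9300 = -885.6570 kJ (spontaneous)

dG = -885.6570 kJ, spontaneous


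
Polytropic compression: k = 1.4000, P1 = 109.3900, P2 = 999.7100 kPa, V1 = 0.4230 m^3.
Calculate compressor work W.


(k-1)/k = 0.2857
(P2/P1)^exp = 1.8817
W = 3.5000 * 109.3900 * 0.4230 * (1.8817 - 1) = 142.7870 kJ

142.7870 kJ


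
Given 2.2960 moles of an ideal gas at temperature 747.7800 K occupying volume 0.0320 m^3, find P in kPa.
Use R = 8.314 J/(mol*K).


P = nRT/V = 2.2960 * 8.314 * 747.7800 / 0.0320
= 14274.3305 / 0.0320 = 446072.8295 Pa = 446.0728 kPa

446.0728 kPa


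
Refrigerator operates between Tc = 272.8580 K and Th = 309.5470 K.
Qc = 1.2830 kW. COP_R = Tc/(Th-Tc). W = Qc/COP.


COP = 272.8580 / 36.6890 = 7.4371
W = 1.2830 / 7.4371 = 0.1725 kW

COP = 7.4371, W = 0.1725 kW


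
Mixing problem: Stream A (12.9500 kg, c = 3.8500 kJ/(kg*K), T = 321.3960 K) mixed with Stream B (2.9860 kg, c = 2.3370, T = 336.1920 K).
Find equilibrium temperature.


num = 18370.0437
den = 56.8358
Tf = 323.2126 K

323.2126 K


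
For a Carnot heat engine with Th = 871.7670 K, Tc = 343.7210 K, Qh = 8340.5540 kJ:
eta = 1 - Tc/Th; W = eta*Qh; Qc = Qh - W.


eta = 1 - 343.7210/871.7670 = 0.6057
W = 0.6057 * 8340.5540 = 5052.0336 kJ
Qc = 8340.5540 - 5052.0336 = 3288.5204 kJ

eta = 60.5719%, W = 5052.0336 kJ, Qc = 3288.5204 kJ


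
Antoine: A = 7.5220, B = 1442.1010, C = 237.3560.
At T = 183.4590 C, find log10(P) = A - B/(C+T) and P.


C+T = 420.8150
B/(C+T) = 3.4269
log10(P) = 7.5220 - 3.4269 = 4.0951
P = 10^4.0951 = 12447.3257 mmHg

12447.3257 mmHg


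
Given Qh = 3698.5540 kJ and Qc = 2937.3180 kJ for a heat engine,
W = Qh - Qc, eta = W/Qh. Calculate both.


W = 3698.5540 - 2937.3180 = 761.2360 kJ
eta = 761.2360 / 3698.5540 = 0.2058 = 20.5820%

W = 761.2360 kJ, eta = 20.5820%


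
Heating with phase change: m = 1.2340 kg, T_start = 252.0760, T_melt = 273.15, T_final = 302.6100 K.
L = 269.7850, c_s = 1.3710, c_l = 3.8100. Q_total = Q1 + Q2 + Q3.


Q1 (sensible, solid) = 1.2340 * 1.3710 * 21.0740 = 35.6533 kJ
Q2 (latent) = 1.2340 * 269.7850 = 332.9147 kJ
Q3 (sensible, liquid) = 1.2340 * 3.8100 * 29.4600 = 138.5074 kJ
Q_total = 507.0753 kJ

507.0753 kJ


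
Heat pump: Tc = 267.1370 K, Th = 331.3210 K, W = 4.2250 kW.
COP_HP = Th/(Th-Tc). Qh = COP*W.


COP = 331.3210 / 64.1840 = 5.1620
Qh = 5.1620 * 4.2250 = 21.8097 kW

COP = 5.1620, Qh = 21.8097 kW


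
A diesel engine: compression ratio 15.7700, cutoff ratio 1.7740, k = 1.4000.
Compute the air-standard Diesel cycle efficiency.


r^(k-1) = 3.0139
rc^k = 2.2312
eta = 0.6230 = 62.3018%

62.3018%


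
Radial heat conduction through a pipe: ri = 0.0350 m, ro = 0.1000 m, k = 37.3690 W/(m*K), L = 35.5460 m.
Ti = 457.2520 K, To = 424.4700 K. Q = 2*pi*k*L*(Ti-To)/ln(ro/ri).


dT = 32.7820 K
ln(ro/ri) = 1.0498
Q = 2*pi*37.3690*35.5460*32.7820 / 1.0498 = 260616.4388 W

260616.4388 W


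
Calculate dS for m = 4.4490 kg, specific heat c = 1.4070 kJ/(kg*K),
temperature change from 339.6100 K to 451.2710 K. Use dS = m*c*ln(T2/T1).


T2/T1 = 1.3288
ln(T2/T1) = 0.2843
dS = 4.4490 * 1.4070 * 0.2843 = 1.7795 kJ/K

1.7795 kJ/K


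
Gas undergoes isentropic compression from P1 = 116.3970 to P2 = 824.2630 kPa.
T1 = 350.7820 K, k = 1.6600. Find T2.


(k-1)/k = 0.3976
(P2/P1)^exp = 2.1777
T2 = 350.7820 * 2.1777 = 763.9034 K

763.9034 K


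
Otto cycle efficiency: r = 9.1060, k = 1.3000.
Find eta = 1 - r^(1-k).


r^(k-1) = 1.9400
eta = 1 - 1/1.9400 = 0.4845 = 48.4532%

48.4532%


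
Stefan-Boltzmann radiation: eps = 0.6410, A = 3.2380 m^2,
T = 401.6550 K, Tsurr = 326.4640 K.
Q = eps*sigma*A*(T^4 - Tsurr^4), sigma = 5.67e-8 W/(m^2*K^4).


T^4 = 2.6026e+10
Tsurr^4 = 1.1359e+10
Q = 0.6410 * 5.67e-8 * 3.2380 * 1.4667e+10 = 1726.1072 W

1726.1072 W


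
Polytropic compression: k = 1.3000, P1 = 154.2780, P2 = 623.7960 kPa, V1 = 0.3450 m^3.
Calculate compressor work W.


(k-1)/k = 0.2308
(P2/P1)^exp = 1.3804
W = 4.3333 * 154.2780 * 0.3450 * (1.3804 - 1) = 87.7461 kJ

87.7461 kJ


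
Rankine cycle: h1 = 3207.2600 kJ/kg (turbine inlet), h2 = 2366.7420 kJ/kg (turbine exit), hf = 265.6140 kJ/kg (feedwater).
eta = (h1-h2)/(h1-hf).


W = 840.5180 kJ/kg
Q_in = 2941.6460 kJ/kg
eta = 0.2857 = 28.5731%

eta = 28.5731%


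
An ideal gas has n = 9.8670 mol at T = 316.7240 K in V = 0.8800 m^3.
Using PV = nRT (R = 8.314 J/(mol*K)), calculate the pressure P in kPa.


P = nRT/V = 9.8670 * 8.314 * 316.7240 / 0.8800
= 25982.2120 / 0.8800 = 29525.2409 Pa = 29.5252 kPa

29.5252 kPa


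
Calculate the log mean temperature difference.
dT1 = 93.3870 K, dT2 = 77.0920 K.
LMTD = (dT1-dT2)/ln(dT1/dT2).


dT1/dT2 = 1.2114
ln(dT1/dT2) = 0.1918
LMTD = 16.2950 / 0.1918 = 84.9793 K

84.9793 K


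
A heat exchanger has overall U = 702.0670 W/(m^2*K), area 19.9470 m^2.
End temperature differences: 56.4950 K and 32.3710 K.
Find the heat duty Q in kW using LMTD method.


LMTD = 43.3192 K
Q = 702.0670 * 19.9470 * 43.3192 = 606647.8863 W = 606.6479 kW

606.6479 kW


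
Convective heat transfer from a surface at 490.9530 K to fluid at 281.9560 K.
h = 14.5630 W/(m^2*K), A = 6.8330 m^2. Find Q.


dT = 208.9970 K
Q = 14.5630 * 6.8330 * 208.9970 = 20797.0781 W

20797.0781 W


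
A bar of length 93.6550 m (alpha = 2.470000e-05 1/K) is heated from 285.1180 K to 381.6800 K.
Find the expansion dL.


dT = 96.5620 K
dL = 2.470000e-05 * 93.6550 * 96.5620 = 0.223375 m
L_final = 93.878375 m

dL = 0.223375 m


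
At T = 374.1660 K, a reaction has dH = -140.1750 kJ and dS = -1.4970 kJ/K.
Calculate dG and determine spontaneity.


T*dS = 374.1660 * -1.4970 = -560.1265 kJ
dG = -140.1750 + 560.1265 = 419.9515 kJ (non-spontaneous)

dG = 419.9515 kJ, non-spontaneous


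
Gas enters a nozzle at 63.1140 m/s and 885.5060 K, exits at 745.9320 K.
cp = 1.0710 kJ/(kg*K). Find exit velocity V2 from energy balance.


dT = 139.5740 K
2*cp*1000*dT = 298967.5080
V1^2 = 3983.3770
V2 = sqrt(302950.8850) = 550.4097 m/s

550.4097 m/s


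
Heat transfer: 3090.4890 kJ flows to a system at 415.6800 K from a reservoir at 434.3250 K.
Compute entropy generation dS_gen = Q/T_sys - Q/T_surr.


dS_sys = 3090.4890/415.6800 = 7.4348 kJ/K
dS_surr = -3090.4890/434.3250 = -7.1156 kJ/K
dS_gen = 7.4348 - 7.1156 = 0.3192 kJ/K (irreversible)

dS_gen = 0.3192 kJ/K, irreversible


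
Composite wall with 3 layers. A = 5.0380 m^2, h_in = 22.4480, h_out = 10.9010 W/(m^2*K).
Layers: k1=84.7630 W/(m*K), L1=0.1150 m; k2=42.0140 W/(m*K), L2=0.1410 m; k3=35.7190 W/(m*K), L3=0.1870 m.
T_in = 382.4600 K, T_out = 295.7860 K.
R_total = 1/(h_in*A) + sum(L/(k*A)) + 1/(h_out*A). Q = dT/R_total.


R_conv_in = 1/(22.4480*5.0380) = 0.0088
R_1 = 0.1150/(84.7630*5.0380) = 0.0003
R_2 = 0.1410/(42.0140*5.0380) = 0.0007
R_3 = 0.1870/(35.7190*5.0380) = 0.0010
R_conv_out = 1/(10.9010*5.0380) = 0.0182
R_total = 0.0290 K/W
Q = 86.6740 / 0.0290 = 2986.1392 W

R_total = 0.0290 K/W, Q = 2986.1392 W


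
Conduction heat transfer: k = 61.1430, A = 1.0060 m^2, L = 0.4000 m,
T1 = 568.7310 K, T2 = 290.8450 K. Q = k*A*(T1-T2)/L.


dT = 277.8860 K
Q = 61.1430 * 1.0060 * 277.8860 / 0.4000 = 42731.8210 W

42731.8210 W


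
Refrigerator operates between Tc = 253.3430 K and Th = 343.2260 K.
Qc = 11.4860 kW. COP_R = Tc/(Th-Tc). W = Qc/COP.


COP = 253.3430 / 89.8830 = 2.8186
W = 11.4860 / 2.8186 = 4.0751 kW

COP = 2.8186, W = 4.0751 kW


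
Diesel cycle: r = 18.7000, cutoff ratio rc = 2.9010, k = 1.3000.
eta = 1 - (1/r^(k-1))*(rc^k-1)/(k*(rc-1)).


r^(k-1) = 2.4074
rc^k = 3.9931
eta = 0.4969 = 49.6910%

49.6910%
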